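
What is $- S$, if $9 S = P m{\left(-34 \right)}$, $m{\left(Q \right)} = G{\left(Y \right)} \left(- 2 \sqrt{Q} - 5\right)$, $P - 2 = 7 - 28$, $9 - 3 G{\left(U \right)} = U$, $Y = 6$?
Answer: $- \frac{95}{9} - \frac{38 i \sqrt{34}}{9} \approx -10.556 - 24.62 i$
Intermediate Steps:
$G{\left(U \right)} = 3 - \frac{U}{3}$
$P = -19$ ($P = 2 + \left(7 - 28\right) = 2 - 21 = -19$)
$m{\left(Q \right)} = -5 - 2 \sqrt{Q}$ ($m{\left(Q \right)} = \left(3 - 2\right) \left(- 2 \sqrt{Q} - 5\right) = \left(3 - 2\right) \left(-5 - 2 \sqrt{Q}\right) = 1 \left(-5 - 2 \sqrt{Q}\right) = -5 - 2 \sqrt{Q}$)
$S = \frac{95}{9} + \frac{38 i \sqrt{34}}{9}$ ($S = \frac{\left(-19\right) \left(-5 - 2 \sqrt{-34}\right)}{9} = \frac{\left(-19\right) \left(-5 - 2 i \sqrt{34}\right)}{9} = \frac{95 + 38 i \sqrt{34}}{9} = \frac{95}{9} + \frac{38 i \sqrt{34}}{9} \approx 10.556 + 24.62 i$)
$- S = - (\frac{95}{9} + \frac{38 i \sqrt{34}}{9}) = - \frac{95}{9} - \frac{38 i \sqrt{34}}{9}$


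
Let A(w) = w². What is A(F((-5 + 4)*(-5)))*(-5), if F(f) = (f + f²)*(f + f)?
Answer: -450000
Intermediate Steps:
F(f) = 2*f*(f + f²) (F(f) = (f + f²)*(2*f) = 2*f*(f + f²))
A(F((-5 + 4)*(-5)))*(-5) = (2*((-5 + 4)*(-5))²*(1 + (-5 + 4)*(-5)))²*(-5) = (2*(-1*(-5))²*(1 - 1*(-5)))²*(-5) = (2*5²*(1 + 5))²*(-5) = (2*25*6)²*(-5) = 300²*(-5) = 90000*(-5) = -450000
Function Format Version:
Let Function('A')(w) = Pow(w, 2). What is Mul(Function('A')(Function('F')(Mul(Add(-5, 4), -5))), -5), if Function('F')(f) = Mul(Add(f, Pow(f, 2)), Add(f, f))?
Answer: -450000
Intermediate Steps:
Function('F')(f) = Mul(2, f, Add(f, Pow(f, 2))) (Function('F')(f) = Mul(Add(f, Pow(f, 2)), Mul(2, f)) = Mul(2, f, Add(f, Pow(f, 2))))
Mul(Function('A')(Function('F')(Mul(Add(-5, 4), -5))), -5) = Mul(Pow(Mul(2, Pow(Mul(Add(-5, 4), -5), 2), Add(1, Mul(Add(-5, 4), -5))), 2), -5) = Mul(Pow(Mul(2, Pow(Mul(-1, -5), 2), Add(1, Mul(-1, -5))), 2), -5) = Mul(Pow(Mul(2, Pow(5, 2), Add(1, 5)), 2), -5) = Mul(Pow(Mul(2, 25, 6), 2), -5) = Mul(Pow(300, 2), -5) = Mul(90000, -5) = -450000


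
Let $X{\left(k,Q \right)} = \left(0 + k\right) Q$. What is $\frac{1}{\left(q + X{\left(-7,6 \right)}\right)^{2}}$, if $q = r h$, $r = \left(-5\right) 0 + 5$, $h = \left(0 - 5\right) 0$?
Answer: $\frac{1}{1764} \approx 0.00056689$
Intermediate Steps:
$h = 0$ ($h = \left(-5\right) 0 = 0$)
$r = 5$ ($r = 0 + 5 = 5$)
$X{\left(k,Q \right)} = Q k$ ($X{\left(k,Q \right)} = k Q = Q k$)
$q = 0$ ($q = 5 \cdot 0 = 0$)
$\frac{1}{\left(q + X{\left(-7,6 \right)}\right)^{2}} = \frac{1}{\left(0 + 6 \left(-7\right)\right)^{2}} = \frac{1}{\left(0 - 42\right)^{2}} = \frac{1}{\left(-42\right)^{2}} = \frac{1}{1764}$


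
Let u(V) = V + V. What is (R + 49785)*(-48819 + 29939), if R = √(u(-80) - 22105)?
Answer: -939940800 - 18880*I*√22265 ≈ -9.3994e+8 - 2.8172e+6*I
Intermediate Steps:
u(V) = 2*V
R = I*√22265 (R = √(2*(-80) - 22105) = √(-160 - 22105) = √(-22265) = I*√22265 ≈ 149.21*I)
(R + 49785)*(-48819 + 29939) = (I*√22265 + 49785)*(-48819 + 29939) = (49785 + I*√22265)*(-18880) = -939940800 - 18880*I*√22265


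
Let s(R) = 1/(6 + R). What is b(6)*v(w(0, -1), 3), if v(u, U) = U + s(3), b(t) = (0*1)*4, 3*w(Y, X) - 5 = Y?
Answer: 0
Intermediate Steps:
w(Y, X) = 5/3 + Y/3
b(t) = 0 (b(t) = 0*4 = 0)
v(u, U) = ⅑ + U (v(u, U) = U + 1/(6 + 3) = U + 1/9 = U + ⅑ = ⅑ + U)
b(6)*v(w(0, -1), 3) = 0*(⅑ + 3) = 0*(28/9) = 0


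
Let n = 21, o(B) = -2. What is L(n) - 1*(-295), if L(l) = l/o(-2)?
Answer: 569/2 ≈ 284.50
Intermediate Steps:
L(l) = -l/2 (L(l) = l/(-2) = l*(-1/2) = -l/2)
L(n) - 1*(-295) = -1/2*21 - 1*(-295) = -21/2 + 295 = 569/2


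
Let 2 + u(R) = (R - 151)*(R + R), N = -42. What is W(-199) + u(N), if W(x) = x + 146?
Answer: 16157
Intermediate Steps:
W(x) = 146 + x
u(R) = -2 + 2*R*(-151 + R) (u(R) = -2 + (R - 151)*(R + R) = -2 + (-151 + R)*(2*R) = -2 + 2*R*(-151 + R))
W(-199) + u(N) = (146 - 199) + (-2 - 302*(-42) + 2*(-42)**2) = -53 + (-2 + 12684 + 2*1764) = -53 + (-2 + 12684 + 3528) = -53 + 16210 = 16157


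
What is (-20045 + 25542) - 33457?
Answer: -27960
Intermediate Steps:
(-20045 + 25542) - 33457 = 5497 - 33457 = -27960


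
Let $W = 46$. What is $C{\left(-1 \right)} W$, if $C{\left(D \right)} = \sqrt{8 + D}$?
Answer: $46 \sqrt{7} \approx 121.7$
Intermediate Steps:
$C{\left(-1 \right)} W = \sqrt{8 - 1} \cdot 46 = \sqrt{7} \cdot 46 = 46 \sqrt{7}$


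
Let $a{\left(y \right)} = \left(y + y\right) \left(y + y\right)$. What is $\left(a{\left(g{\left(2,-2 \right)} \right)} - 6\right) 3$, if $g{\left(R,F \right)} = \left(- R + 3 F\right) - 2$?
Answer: $1182$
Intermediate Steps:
$g{\left(R,F \right)} = -2 - R + 3 F$
$a{\left(y \right)} = 4 y^{2}$ ($a{\left(y \right)} = 2 y 2 y = 4 y^{2}$)
$\left(a{\left(g{\left(2,-2 \right)} \right)} - 6\right) 3 = \left(4 \left(-2 - 2 + 3 \left(-2\right)\right)^{2} - 6\right) 3 = \left(4 \left(-2 - 2 - 6\right)^{2} - 6\right) 3 = \left(4 \left(-10\right)^{2} - 6\right) 3 = \left(4 \cdot 100 - 6\right) 3 = \left(400 - 6\right) 3 = 394 \cdot 3 = 1182$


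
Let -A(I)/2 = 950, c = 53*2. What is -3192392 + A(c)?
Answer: -3194292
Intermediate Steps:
c = 106
A(I) = -1900 (A(I) = -2*950 = -1900)
-3192392 + A(c) = -3192392 - 1900 = -3194292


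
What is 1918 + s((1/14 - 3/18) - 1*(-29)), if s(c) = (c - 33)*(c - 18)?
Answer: 826144/441 ≈ 1873.3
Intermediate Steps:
s(c) = (-33 + c)*(-18 + c)
1918 + s((1/14 - 3/18) - 1*(-29)) = 1918 + (594 + ((1/14 - 3/18) - 1*(-29))² - 51*((1/14 - 3/18) - 1*(-29))) = 1918 + (594 + ((1*(1/14) - 3*1/18) + 29)² - 51*((1*(1/14) - 3*1/18) + 29)) = 1918 + (594 + ((1/14 - ⅙) + 29)² - 51*((1/14 - ⅙) + 29)) = 1918 + (594 + (-2/21 + 29)² - 51*(-2/21 + 29)) = 1918 + (594 + (607/21)² - 51*607/21) = 1918 + (594 + 368449/441 - 10319/7) = 1918 - 19694/441 = 826144/441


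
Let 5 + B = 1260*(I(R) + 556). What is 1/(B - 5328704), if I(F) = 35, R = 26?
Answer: -1/4584049 ≈ -2.1815e-7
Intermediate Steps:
B = 744655 (B = -5 + 1260*(35 + 556) = -5 + 1260*591 = -5 + 744660 = 744655)
1/(B - 5328704) = 1/(744655 - 5328704) = 1/(-4584049) = -1/4584049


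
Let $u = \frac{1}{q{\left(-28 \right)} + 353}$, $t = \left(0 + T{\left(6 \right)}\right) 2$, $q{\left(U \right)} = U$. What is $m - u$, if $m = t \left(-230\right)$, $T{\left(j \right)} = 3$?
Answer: $- \frac{448501}{325} \approx -1380.0$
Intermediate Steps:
$t = 6$ ($t = \left(0 + 3\right) 2 = 3 \cdot 2 = 6$)
$u = \frac{1}{325}$ ($u = \frac{1}{-28 + 353} = \frac{1}{325} \approx 0.0030769$)
$m = -1380$ ($m = 6 \left(-230\right) = -1380$)
$m - u = -1380 - \frac{1}{325} = - \frac{448501}{325}$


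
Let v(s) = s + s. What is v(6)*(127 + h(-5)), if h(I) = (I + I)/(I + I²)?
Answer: 1518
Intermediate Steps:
v(s) = 2*s
h(I) = 2*I/(I + I²) (h(I) = (2*I)/(I + I²) = 2*I/(I + I²))
v(6)*(127 + h(-5)) = (2*6)*(127 + 2/(1 - 5)) = 12*(127 + 2/(-4)) = 12*(127 + 2*(-¼)) = 12*(127 - ½) = 12*(253/2) = 1518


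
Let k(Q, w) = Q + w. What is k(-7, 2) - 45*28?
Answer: -1265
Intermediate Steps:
k(-7, 2) - 45*28 = (-7 + 2) - 45*28 = -5 - 1260 = -1265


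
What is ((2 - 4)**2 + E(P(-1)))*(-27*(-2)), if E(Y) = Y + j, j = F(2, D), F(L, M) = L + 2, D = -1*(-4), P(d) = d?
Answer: 378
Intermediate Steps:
D = 4
F(L, M) = 2 + L
j = 4 (j = 2 + 2 = 4)
E(Y) = 4 + Y (E(Y) = Y + 4 = 4 + Y)
((2 - 4)**2 + E(P(-1)))*(-27*(-2)) = ((2 - 4)**2 + (4 - 1))*(-27*(-2)) = ((-2)**2 + 3)*54 = (4 + 3)*54 = 7*54 = 378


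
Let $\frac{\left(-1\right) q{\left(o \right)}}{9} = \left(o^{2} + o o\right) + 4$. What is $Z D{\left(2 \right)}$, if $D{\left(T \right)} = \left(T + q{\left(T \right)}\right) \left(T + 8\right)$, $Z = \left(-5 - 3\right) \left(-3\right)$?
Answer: $-25440$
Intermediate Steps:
$q{\left(o \right)} = -36 - 18 o^{2}$ ($q{\left(o \right)} = - 9 \left(\left(o^{2} + o o\right) + 4\right) = - 9 \left(\left(o^{2} + o^{2}\right) + 4\right) = - 9 \left(2 o^{2} + 4\right) = - 9 \left(4 + 2 o^{2}\right) = -36 - 18 o^{2}$)
$Z = 24$ ($Z = \left(-8\right) \left(-3\right) = 24$)
$D{\left(T \right)} = \left(8 + T\right) \left(-36 + T - 18 T^{2}\right)$ ($D{\left(T \right)} = \left(T - \left(36 + 18 T^{2}\right)\right) \left(T + 8\right) = \left(-36 + T - 18 T^{2}\right) \left(8 + T\right) = \left(8 + T\right) \left(-36 + T - 18 T^{2}\right)$)
$Z D{\left(2 \right)} = 24 \left(-288 - 143 \cdot 2^{2} - 56 - 18 \cdot 2^{3}\right) = 24 \left(-288 - 572 - 56 - 144\right) = 24 \left(-1060\right) = -25440$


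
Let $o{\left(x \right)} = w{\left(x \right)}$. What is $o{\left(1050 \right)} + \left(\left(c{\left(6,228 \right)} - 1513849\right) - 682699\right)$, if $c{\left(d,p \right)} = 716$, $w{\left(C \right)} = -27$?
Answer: $-2195859$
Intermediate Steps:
$o{\left(x \right)} = -27$
$o{\left(1050 \right)} + \left(\left(c{\left(6,228 \right)} - 1513849\right) - 682699\right) = -27 + \left(\left(716 - 1513849\right) - 682699\right) = -27 - 2195832 = -2195859$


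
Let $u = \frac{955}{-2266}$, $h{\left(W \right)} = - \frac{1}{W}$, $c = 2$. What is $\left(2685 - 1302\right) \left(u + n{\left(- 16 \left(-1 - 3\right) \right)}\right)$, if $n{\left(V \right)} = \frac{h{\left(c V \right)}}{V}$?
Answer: $- \frac{5411420379}{9281536} \approx -583.03$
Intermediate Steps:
$u = - \frac{955}{2266}$ ($u = 955 \left(- \frac{1}{2266}\right) = - \frac{955}{2266} \approx -0.42145$)
$n{\left(V \right)} = - \frac{1}{2 V^{2}}$ ($n{\left(V \right)} = \frac{\left(-1\right) \frac{1}{2 V}}{V} = \frac{\left(- \frac{1}{2}\right) \frac{1}{V}}{V} = - \frac{1}{2 V^{2}}$)
$\left(2685 - 1302\right) \left(u + n{\left(- 16 \left(-1 - 3\right) \right)}\right) = \left(2685 - 1302\right) \left(- \frac{955}{2266} - \frac{1}{2 \cdot 256 \left(-1 - 3\right)^{2}}\right) = 1383 \left(- \frac{955}{2266} - \frac{1}{2 \cdot 256 \left(-1 - 3\right)^{2}}\right) = 1383 \left(- \frac{955}{2266} - \frac{1}{2 \cdot 4096}\right) = 1383 \left(- \frac{955}{2266} - \frac{1}{8192}\right) = 1383 \left(- \frac{3912813}{9281536}\right) = - \frac{5411420379}{9281536}$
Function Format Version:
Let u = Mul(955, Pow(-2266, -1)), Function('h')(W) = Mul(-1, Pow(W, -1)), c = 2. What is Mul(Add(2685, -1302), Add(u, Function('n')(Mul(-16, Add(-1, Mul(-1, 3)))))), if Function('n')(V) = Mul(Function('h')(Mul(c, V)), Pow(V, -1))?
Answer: Rational(-5411420379, 9281536) ≈ -583.03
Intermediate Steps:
u = Rational(-955, 2266) (u = Mul(955, Rational(-1, 2266)) = Rational(-955, 2266) ≈ -0.42145)
Function('n')(V) = Mul(Rational(-1, 2), Pow(V, -2)) (Function('n')(V) = Mul(Mul(-1, Pow(Mul(2, V), -1)), Pow(V, -1)) = Mul(Mul(-1, Mul(Rational(1, 2), Pow(V, -1))), Pow(V, -1)) = Mul(Mul(Rational(-1, 2), Pow(V, -1)), Pow(V, -1)) = Mul(Rational(-1, 2), Pow(V, -2)))
Mul(Add(2685, -1302), Add(u, Function('n')(Mul(-16, Add(-1, Mul(-1, 3)))))) = Mul(Add(2685, -1302), Add(Rational(-955, 2266), Mul(Rational(-1, 2), Pow(Mul(-16, Add(-1, Mul(-1, 3))), -2)))) = Mul(1383, Add(Rational(-955, 2266), Mul(Rational(-1, 2), Pow(Mul(-16, Add(-1, -3)), -2)))) = Mul(1383, Add(Rational(-955, 2266), Mul(Rational(-1, 2), Pow(Mul(-16, -4), -2)))) = Mul(1383, Add(Rational(-955, 2266), Mul(Rational(-1, 2), Pow(64, -2)))) = Mul(1383, Add(Rational(-955, 2266), Mul(Rational(-1, 2), Rational(1, 4096)))) = Mul(1383, Add(Rational(-955, 2266), Rational(-1, 8192))) = Mul(1383, Rational(-3912813, 9281536)) = Rational(-5411420379, 9281536)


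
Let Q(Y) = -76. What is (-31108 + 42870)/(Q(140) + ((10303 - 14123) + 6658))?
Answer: 5881/1381 ≈ 4.2585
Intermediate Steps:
(-31108 + 42870)/(Q(140) + ((10303 - 14123) + 6658)) = (-31108 + 42870)/(-76 + ((10303 - 14123) + 6658)) = 11762/(-76 + (-3820 + 6658)) = 11762/(-76 + 2838) = 11762/2762 = 11762*(1/2762) = 5881/1381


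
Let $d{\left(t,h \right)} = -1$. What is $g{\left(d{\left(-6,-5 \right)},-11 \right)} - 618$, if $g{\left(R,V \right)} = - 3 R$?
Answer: $-615$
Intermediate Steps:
$g{\left(d{\left(-6,-5 \right)},-11 \right)} - 618 = \left(-3\right) \left(-1\right) - 618 = 3 - 618 = -615$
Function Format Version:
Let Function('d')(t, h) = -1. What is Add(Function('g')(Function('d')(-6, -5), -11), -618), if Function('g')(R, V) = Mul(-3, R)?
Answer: -615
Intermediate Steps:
Add(Function('g')(Function('d')(-6, -5), -11), -618) = Add(Mul(-3, -1), -618) = Add(3, -618) = -615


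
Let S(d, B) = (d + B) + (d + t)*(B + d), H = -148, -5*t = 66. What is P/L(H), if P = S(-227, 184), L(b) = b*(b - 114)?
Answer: 12857/48470 ≈ 0.26526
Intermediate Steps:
t = -66/5 (t = -⅕*66 = -66/5 ≈ -13.200)
S(d, B) = B + d + (-66/5 + d)*(B + d) (S(d, B) = (d + B) + (d - 66/5)*(B + d) = (B + d) + (-66/5 + d)*(B + d) = B + d + (-66/5 + d)*(B + d))
L(b) = b*(-114 + b)
P = 51428/5 (P = (-227)² - 61/5*184 - 61/5*(-227) + 184*(-227) = 51529 - 11224/5 + 13847/5 - 41768 = 51428/5 ≈ 10286.)
P/L(H) = 51428/(5*((-148*(-114 - 148)))) = 51428/(5*((-148*(-262)))) = (51428/5)/38776 = (51428/5)*(1/38776) = 12857/48470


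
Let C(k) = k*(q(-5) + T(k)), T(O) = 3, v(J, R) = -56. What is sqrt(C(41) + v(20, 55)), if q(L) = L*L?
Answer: 2*sqrt(273) ≈ 33.045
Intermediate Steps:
q(L) = L**2
C(k) = 28*k (C(k) = k*((-5)**2 + 3) = k*(25 + 3) = k*28 = 28*k)
sqrt(C(41) + v(20, 55)) = sqrt(28*41 - 56) = sqrt(1148 - 56) = sqrt(1092) = 2*sqrt(273)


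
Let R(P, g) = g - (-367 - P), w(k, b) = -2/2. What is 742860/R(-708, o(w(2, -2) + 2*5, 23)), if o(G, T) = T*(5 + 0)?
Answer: -371430/113 ≈ -3287.0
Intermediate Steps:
w(k, b) = -1 (w(k, b) = -2*½ = -1)
o(G, T) = 5*T (o(G, T) = T*5 = 5*T)
R(P, g) = 367 + P + g (R(P, g) = g + (367 + P) = 367 + P + g)
742860/R(-708, o(w(2, -2) + 2*5, 23)) = 742860/(367 - 708 + 5*23) = 742860/(367 - 708 + 115) = 742860/(-226) = 742860*(-1/226) = -371430/113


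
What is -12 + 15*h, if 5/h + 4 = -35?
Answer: -181/13 ≈ -13.923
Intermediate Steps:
h = -5/39 (h = 5/(-4 - 35) = 5/(-39) = 5*(-1/39) = -5/39 ≈ -0.12821)
-12 + 15*h = -12 + 15*(-5/39) = -12 - 25/13 = -181/13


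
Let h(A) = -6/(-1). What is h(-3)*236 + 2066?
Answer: 3482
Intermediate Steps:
h(A) = 6 (h(A) = -6*(-1) = 6)
h(-3)*236 + 2066 = 6*236 + 2066 = 1416 + 2066 = 3482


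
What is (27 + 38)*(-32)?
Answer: -2080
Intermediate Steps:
(27 + 38)*(-32) = 65*(-32) = -2080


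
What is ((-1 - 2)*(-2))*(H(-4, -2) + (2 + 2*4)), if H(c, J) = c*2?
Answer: 12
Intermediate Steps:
H(c, J) = 2*c
((-1 - 2)*(-2))*(H(-4, -2) + (2 + 2*4)) = ((-1 - 2)*(-2))*(2*(-4) + (2 + 2*4)) = (-3*(-2))*(-8 + (2 + 8)) = 6*(-8 + 10) = 6*2 = 12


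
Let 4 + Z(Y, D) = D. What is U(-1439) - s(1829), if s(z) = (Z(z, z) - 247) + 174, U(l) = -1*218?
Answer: -1970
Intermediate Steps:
U(l) = -218
Z(Y, D) = -4 + D
s(z) = -77 + z (s(z) = ((-4 + z) - 247) + 174 = (-251 + z) + 174 = -77 + z)
U(-1439) - s(1829) = -218 - (-77 + 1829) = -218 - 1*1752 = -218 - 1752 = -1970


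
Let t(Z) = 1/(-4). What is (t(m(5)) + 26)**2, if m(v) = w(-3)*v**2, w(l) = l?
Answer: 10609/16 ≈ 663.06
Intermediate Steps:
m(v) = -3*v**2
t(Z) = -1/4
(t(m(5)) + 26)**2 = (-1/4 + 26)**2 = (103/4)**2 = 10609/16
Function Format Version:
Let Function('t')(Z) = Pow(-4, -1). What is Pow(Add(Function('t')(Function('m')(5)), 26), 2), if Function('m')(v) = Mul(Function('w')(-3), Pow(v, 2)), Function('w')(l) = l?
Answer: Rational(10609, 16) ≈ 663.06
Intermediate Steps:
Function('m')(v) = Mul(-3, Pow(v, 2))
Function('t')(Z) = Rational(-1, 4)
Pow(Add(Function('t')(Function('m')(5)), 26), 2) = Pow(Add(Rational(-1, 4), 26), 2) = Pow(Rational(103, 4), 2) = Rational(10609, 16)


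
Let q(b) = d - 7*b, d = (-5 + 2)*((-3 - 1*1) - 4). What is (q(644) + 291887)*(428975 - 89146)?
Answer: 97667874087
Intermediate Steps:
d = 24 (d = -3*((-3 - 1) - 4) = -3*(-4 - 4) = -3*(-8) = 24)
q(b) = 24 - 7*b
(q(644) + 291887)*(428975 - 89146) = ((24 - 7*644) + 291887)*(428975 - 89146) = ((24 - 4508) + 291887)*339829 = (-4484 + 291887)*339829 = 287403*339829 = 97667874087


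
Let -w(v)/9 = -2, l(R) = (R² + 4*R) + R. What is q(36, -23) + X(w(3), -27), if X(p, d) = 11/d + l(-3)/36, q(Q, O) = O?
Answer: -1273/54 ≈ -23.574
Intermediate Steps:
l(R) = R² + 5*R
w(v) = 18 (w(v) = -9*(-2) = 18)
X(p, d) = -⅙ + 11/d (X(p, d) = 11/d - 3*(5 - 3)/36 = 11/d - 3*2*(1/36) = 11/d - 6*1/36 = 11/d - ⅙ = -⅙ + 11/d)
q(36, -23) + X(w(3), -27) = -23 + (⅙)*(66 - 1*(-27))/(-27) = -23 + (⅙)*(-1/27)*(66 + 27) = -23 + (⅙)*(-1/27)*93 = -23 - 31/54 = -1273/54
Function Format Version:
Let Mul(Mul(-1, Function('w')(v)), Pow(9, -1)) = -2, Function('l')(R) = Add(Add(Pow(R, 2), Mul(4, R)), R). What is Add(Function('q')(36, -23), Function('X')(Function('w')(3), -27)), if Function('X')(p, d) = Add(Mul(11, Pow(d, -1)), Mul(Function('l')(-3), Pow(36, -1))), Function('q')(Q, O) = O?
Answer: Rational(-1273, 54) ≈ -23.574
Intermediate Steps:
Function('l')(R) = Add(Pow(R, 2), Mul(5, R))
Function('w')(v) = 18 (Function('w')(v) = Mul(-9, -2) = 18)
Function('X')(p, d) = Add(Rational(-1, 6), Mul(11, Pow(d, -1))) (Function('X')(p, d) = Add(Mul(11, Pow(d, -1)), Mul(Mul(-3, Add(5, -3)), Pow(36, -1))) = Add(Mul(11, Pow(d, -1)), Mul(Mul(-3, 2), Rational(1, 36))) = Add(Mul(11, Pow(d, -1)), Mul(-6, Rational(1, 36))) = Add(Mul(11, Pow(d, -1)), Rational(-1, 6)) = Add(Rational(-1, 6), Mul(11, Pow(d, -1))))
Add(Function('q')(36, -23), Function('X')(Function('w')(3), -27)) = Add(-23, Mul(Rational(1, 6), Pow(-27, -1), Add(66, Mul(-1, -27)))) = Add(-23, Mul(Rational(1, 6), Rational(-1, 27), Add(66, 27))) = Add(-23, Mul(Rational(1, 6), Rational(-1, 27), 93)) = Add(-23, Rational(-31, 54)) = Rational(-1273, 54)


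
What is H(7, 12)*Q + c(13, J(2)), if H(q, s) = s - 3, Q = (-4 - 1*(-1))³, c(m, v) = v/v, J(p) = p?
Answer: -242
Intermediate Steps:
c(m, v) = 1
Q = -27 (Q = (-4 + 1)³ = (-3)³ = -27)
H(q, s) = -3 + s
H(7, 12)*Q + c(13, J(2)) = (-3 + 12)*(-27) + 1 = 9*(-27) + 1 = -243 + 1 = -242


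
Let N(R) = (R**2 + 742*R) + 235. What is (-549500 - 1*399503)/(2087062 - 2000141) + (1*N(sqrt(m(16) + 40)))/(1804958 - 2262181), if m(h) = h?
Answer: -433931292680/39742280383 - 1484*sqrt(14)/457223 ≈ -10.931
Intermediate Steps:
N(R) = 235 + R**2 + 742*R
(-549500 - 1*399503)/(2087062 - 2000141) + (1*N(sqrt(m(16) + 40)))/(1804958 - 2262181) = (-549500 - 1*399503)/(2087062 - 2000141) + (1*(235 + (sqrt(16 + 40))**2 + 742*sqrt(16 + 40)))/(1804958 - 2262181) = (-549500 - 399503)/86921 + (1*(235 + (sqrt(56))**2 + 742*sqrt(56)))/(-457223) = -949003*1/86921 + (1*(235 + (2*sqrt(14))**2 + 742*(2*sqrt(14))))*(-1/457223) = -949003/86921 + (1*(235 + 56 + 1484*sqrt(14)))*(-1/457223) = -949003/86921 + (1*(291 + 1484*sqrt(14)))*(-1/457223) = -949003/86921 + (291 + 1484*sqrt(14))*(-1/457223) = -949003/86921 + (-291/457223 - 1484*sqrt(14)/457223) = -433931292680/39742280383 - 1484*sqrt(14)/457223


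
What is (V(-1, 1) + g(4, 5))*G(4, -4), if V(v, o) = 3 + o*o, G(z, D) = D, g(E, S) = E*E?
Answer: -80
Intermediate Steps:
g(E, S) = E**2
V(v, o) = 3 + o**2
(V(-1, 1) + g(4, 5))*G(4, -4) = ((3 + 1**2) + 4**2)*(-4) = ((3 + 1) + 16)*(-4) = (4 + 16)*(-4) = 20*(-4) = -80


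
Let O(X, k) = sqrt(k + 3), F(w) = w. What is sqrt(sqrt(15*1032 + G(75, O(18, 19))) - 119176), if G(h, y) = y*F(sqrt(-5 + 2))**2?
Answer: sqrt(-119176 + sqrt(3)*sqrt(5160 - sqrt(22))) ≈ 345.04*I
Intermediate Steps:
O(X, k) = sqrt(3 + k)
G(h, y) = -3*y (G(h, y) = y*(sqrt(-5 + 2))**2 = y*(sqrt(-3))**2 = y*(I*sqrt(3))**2 = y*(-3) = -3*y)
sqrt(sqrt(15*1032 + G(75, O(18, 19))) - 119176) = sqrt(sqrt(15*1032 - 3*sqrt(3 + 19)) - 119176) = sqrt(sqrt(15480 - 3*sqrt(22)) - 119176) = sqrt(-119176 + sqrt(15480 - 3*sqrt(22)))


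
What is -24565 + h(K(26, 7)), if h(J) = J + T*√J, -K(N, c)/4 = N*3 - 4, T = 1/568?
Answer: -24861 + I*√74/284 ≈ -24861.0 + 0.03029*I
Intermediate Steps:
T = 1/568 ≈ 0.0017606
K(N, c) = 16 - 12*N (K(N, c) = -4*(N*3 - 4) = -4*(3*N - 4) = -4*(-4 + 3*N) = 16 - 12*N)
h(J) = J + √J/568
-24565 + h(K(26, 7)) = -24565 + ((16 - 12*26) + √(16 - 12*26)/568) = -24565 + ((16 - 312) + √(16 - 312)/568) = -24565 + (-296 + √(-296)/568) = -24565 + (-296 + (2*I*√74)/568) = -24565 + (-296 + I*√74/284) = -24861 + I*√74/284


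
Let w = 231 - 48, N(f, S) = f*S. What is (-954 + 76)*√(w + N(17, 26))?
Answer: -21950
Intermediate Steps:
N(f, S) = S*f
w = 183
(-954 + 76)*√(w + N(17, 26)) = (-954 + 76)*√(183 + 26*17) = -878*√(183 + 442) = -878*√625 = -878*25 = -21950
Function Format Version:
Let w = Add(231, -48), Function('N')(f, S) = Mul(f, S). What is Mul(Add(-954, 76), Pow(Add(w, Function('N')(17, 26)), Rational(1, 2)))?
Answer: -21950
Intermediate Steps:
Function('N')(f, S) = Mul(S, f)
w = 183
Mul(Add(-954, 76), Pow(Add(w, Function('N')(17, 26)), Rational(1, 2))) = Mul(Add(-954, 76), Pow(Add(183, Mul(26, 17)), Rational(1, 2))) = Mul(-878, Pow(Add(183, 442), Rational(1, 2))) = Mul(-878, Pow(625, Rational(1, 2))) = Mul(-878, 25) = -21950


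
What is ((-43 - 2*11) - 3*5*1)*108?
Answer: -8640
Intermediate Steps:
((-43 - 2*11) - 3*5*1)*108 = ((-43 - 1*22) - 15*1)*108 = ((-43 - 22) - 15)*108 = (-65 - 15)*108 = -80*108 = -8640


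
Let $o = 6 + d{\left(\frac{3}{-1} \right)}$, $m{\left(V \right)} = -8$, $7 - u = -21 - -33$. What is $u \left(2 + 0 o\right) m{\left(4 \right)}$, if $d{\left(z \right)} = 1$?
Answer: $80$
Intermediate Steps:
$u = -5$ ($u = 7 - \left(-21 - -33\right) = 7 - \left(-21 + 33\right) = 7 - 12 = -5$)
$o = 7$ ($o = 6 + 1 = 7$)
$u \left(2 + 0 o\right) m{\left(4 \right)} = - 5 \left(2 + 0 \cdot 7\right) \left(-8\right) = - 5 \left(2 + 0\right) \left(-8\right) = \left(-5\right) 2 \left(-8\right) = \left(-10\right) \left(-8\right) = 80$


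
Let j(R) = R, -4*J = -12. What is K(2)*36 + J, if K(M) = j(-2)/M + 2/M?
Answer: 3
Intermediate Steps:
J = 3 (J = -¼*(-12) = 3)
K(M) = 0 (K(M) = -2/M + 2/M = 0)
K(2)*36 + J = 0*36 + 3 = 0 + 3 = 3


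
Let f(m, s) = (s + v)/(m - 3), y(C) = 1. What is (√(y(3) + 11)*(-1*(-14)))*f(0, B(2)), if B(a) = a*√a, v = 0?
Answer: -56*√6/3 ≈ -45.724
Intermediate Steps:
B(a) = a^(3/2)
f(m, s) = s/(-3 + m) (f(m, s) = (s + 0)/(m - 3) = s/(-3 + m))
(√(y(3) + 11)*(-1*(-14)))*f(0, B(2)) = (√(1 + 11)*(-1*(-14)))*(2^(3/2)/(-3 + 0)) = (√12*14)*((2*√2)/(-3)) = ((2*√3)*14)*((2*√2)*(-⅓)) = (28*√3)*(-2*√2/3) = -56*√6/3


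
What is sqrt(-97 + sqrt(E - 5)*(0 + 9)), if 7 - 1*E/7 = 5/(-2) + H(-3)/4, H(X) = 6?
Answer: sqrt(-97 + 9*sqrt(51)) ≈ 5.7208*I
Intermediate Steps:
E = 56 (E = 49 - 7*(5/(-2) + 6/4) = 49 - 7*(5*(-1/2) + 6*(1/4)) = 49 - 7*(-5/2 + 3/2) = 49 - 7*(-1) = 49 + 7 = 56)
sqrt(-97 + sqrt(E - 5)*(0 + 9)) = sqrt(-97 + sqrt(56 - 5)*(0 + 9)) = sqrt(-97 + sqrt(51)*9) = sqrt(-97 + 9*sqrt(51))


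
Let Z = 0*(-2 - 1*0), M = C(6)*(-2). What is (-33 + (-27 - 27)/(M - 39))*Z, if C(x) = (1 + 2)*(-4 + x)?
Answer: 0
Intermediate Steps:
C(x) = -12 + 3*x (C(x) = 3*(-4 + x) = -12 + 3*x)
M = -12 (M = (-12 + 3*6)*(-2) = (-12 + 18)*(-2) = 6*(-2) = -12)
Z = 0 (Z = 0*(-2 + 0) = 0*(-2) = 0)
(-33 + (-27 - 27)/(M - 39))*Z = (-33 + (-27 - 27)/(-12 - 39))*0 = (-33 - 54/(-51))*0 = (-33 - 54*(-1/51))*0 = (-33 + 18/17)*0 = -543/17*0 = 0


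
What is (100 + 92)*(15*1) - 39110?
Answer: -36230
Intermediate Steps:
(100 + 92)*(15*1) - 39110 = 192*15 - 39110 = 2880 - 39110 = -36230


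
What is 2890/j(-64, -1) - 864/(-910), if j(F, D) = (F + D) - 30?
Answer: -254782/8645 ≈ -29.472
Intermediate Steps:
j(F, D) = -30 + D + F (j(F, D) = (D + F) - 30 = -30 + D + F)
2890/j(-64, -1) - 864/(-910) = 2890/(-30 - 1 - 64) - 864/(-910) = 2890/(-95) - 864*(-1/910) = 2890*(-1/95) + 432/455 = -578/19 + 432/455 = -254782/8645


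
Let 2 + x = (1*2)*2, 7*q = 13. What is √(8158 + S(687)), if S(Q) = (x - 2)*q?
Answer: √8158 ≈ 90.322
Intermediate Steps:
q = 13/7 (q = (⅐)*13 = 13/7 ≈ 1.8571)
x = 2 (x = -2 + (1*2)*2 = -2 + 2*2 = -2 + 4 = 2)
S(Q) = 0 (S(Q) = (2 - 2)*(13/7) = 0*(13/7) = 0)
√(8158 + S(687)) = √(8158 + 0) = √8158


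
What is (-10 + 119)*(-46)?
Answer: -5014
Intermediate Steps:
(-10 + 119)*(-46) = 109*(-46) = -5014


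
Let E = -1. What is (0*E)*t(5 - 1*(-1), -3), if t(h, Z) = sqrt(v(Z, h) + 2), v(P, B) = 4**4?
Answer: 0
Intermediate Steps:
v(P, B) = 256
t(h, Z) = sqrt(258) (t(h, Z) = sqrt(256 + 2) = sqrt(258))
(0*E)*t(5 - 1*(-1), -3) = (0*(-1))*sqrt(258) = 0*sqrt(258) = 0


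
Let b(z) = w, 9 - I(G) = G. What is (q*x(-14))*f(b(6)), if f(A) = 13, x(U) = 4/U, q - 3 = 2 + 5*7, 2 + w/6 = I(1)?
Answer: -1040/7 ≈ -148.57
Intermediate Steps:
I(G) = 9 - G
w = 36 (w = -12 + 6*(9 - 1*1) = -12 + 6*(9 - 1) = -12 + 6*8 = -12 + 48 = 36)
b(z) = 36
q = 40 (q = 3 + (2 + 5*7) = 3 + (2 + 35) = 3 + 37 = 40)
(q*x(-14))*f(b(6)) = (40*(4/(-14)))*13 = (40*(4*(-1/14)))*13 = (40*(-2/7))*13 = -80/7*13 = -1040/7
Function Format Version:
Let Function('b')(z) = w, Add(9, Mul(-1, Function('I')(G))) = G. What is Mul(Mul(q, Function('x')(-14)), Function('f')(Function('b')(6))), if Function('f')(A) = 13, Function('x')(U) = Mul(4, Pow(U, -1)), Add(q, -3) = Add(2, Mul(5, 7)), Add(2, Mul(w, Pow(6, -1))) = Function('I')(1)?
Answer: Rational(-1040, 7) ≈ -148.57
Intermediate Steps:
Function('I')(G) = Add(9, Mul(-1, G))
w = 36 (w = Add(-12, Mul(6, Add(9, Mul(-1, 1)))) = Add(-12, Mul(6, Add(9, -1))) = Add(-12, Mul(6, 8)) = Add(-12, 48) = 36)
Function('b')(z) = 36
q = 40 (q = Add(3, Add(2, Mul(5, 7))) = Add(3, Add(2, 35)) = Add(3, 37) = 40)
Mul(Mul(q, Function('x')(-14)), Function('f')(Function('b')(6))) = Mul(Mul(40, Mul(4, Pow(-14, -1))), 13) = Mul(Mul(40, Mul(4, Rational(-1, 14))), 13) = Mul(Mul(40, Rational(-2, 7)), 13) = Mul(Rational(-80, 7), 13) = Rational(-1040, 7)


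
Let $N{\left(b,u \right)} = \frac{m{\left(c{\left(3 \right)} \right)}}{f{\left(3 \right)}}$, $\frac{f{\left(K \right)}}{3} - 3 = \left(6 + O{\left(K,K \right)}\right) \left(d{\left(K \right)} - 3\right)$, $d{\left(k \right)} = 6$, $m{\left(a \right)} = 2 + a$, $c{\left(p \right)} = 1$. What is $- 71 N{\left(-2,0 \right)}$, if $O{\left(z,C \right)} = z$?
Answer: $- \frac{71}{30} \approx -2.3667$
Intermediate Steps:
$f{\left(K \right)} = 63 + 9 K$ ($f{\left(K \right)} = 9 + 3 \left(6 + K\right) \left(6 - 3\right) = 9 + 3 \left(6 + K\right) 3 = 9 + 3 \left(18 + 3 K\right) = 9 + \left(54 + 9 K\right) = 63 + 9 K$)
$N{\left(b,u \right)} = \frac{1}{30}$ ($N{\left(b,u \right)} = \frac{2 + 1}{63 + 9 \cdot 3} = \frac{3}{63 + 27} = \frac{3}{90} = 3 \cdot \frac{1}{90} = \frac{1}{30}$)
$- 71 N{\left(-2,0 \right)} = \left(-71\right) \frac{1}{30} = - \frac{71}{30}$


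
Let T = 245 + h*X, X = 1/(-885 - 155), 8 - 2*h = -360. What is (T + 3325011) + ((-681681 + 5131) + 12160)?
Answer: 345912557/130 ≈ 2.6609e+6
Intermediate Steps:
h = 184 (h = 4 - 1/2*(-360) = 4 + 180 = 184)
X = -1/1040 (X = 1/(-1040) = -1/1040 ≈ -0.00096154)
T = 31827/130 (T = 245 + 184*(-1/1040) = 245 - 23/130 = 31827/130 ≈ 244.82)
(T + 3325011) + ((-681681 + 5131) + 12160) = (31827/130 + 3325011) + ((-681681 + 5131) + 12160) = 432283257/130 + (-676550 + 12160) = 432283257/130 - 664390 = 345912557/130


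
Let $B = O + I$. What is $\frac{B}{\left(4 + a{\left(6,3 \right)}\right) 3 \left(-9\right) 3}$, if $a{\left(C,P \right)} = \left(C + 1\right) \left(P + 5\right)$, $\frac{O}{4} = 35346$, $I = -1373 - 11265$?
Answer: $- \frac{64373}{2430} \approx -26.491$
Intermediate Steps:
$I = -12638$ ($I = -1373 - 11265 = -12638$)
$O = 141384$ ($O = 4 \cdot 35346 = 141384$)
$a{\left(C,P \right)} = \left(1 + C\right) \left(5 + P\right)$
$B = 128746$ ($B = 141384 - 12638 = 128746$)
$\frac{B}{\left(4 + a{\left(6,3 \right)}\right) 3 \left(-9\right) 3} = \frac{128746}{\left(4 + \left(5 + 3 + 5 \cdot 6 + 6 \cdot 3\right)\right) 3 \left(-9\right) 3} = \frac{128746}{\left(4 + \left(5 + 3 + 30 + 18\right)\right) 3 \left(-9\right) 3} = \frac{128746}{\left(4 + 56\right) 3 \left(-9\right) 3} = \frac{128746}{60 \cdot 3 \left(-9\right) 3} = \frac{128746}{180 \left(-9\right) 3} = \frac{128746}{\left(-1620\right) 3} = \frac{128746}{-4860} = 128746 \left(- \frac{1}{4860}\right) = - \frac{64373}{2430}$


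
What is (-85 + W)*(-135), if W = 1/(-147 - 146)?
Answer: 3362310/293 ≈ 11475.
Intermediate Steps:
W = -1/293 (W = 1/(-293) = -1/293 ≈ -0.0034130)
(-85 + W)*(-135) = (-85 - 1/293)*(-135) = -24906/293*(-135) = 3362310/293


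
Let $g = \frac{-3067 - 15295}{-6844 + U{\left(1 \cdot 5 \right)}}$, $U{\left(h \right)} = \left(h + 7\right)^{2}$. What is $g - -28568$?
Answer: $\frac{95711981}{3350} \approx 28571.0$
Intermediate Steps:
$U{\left(h \right)} = \left(7 + h\right)^{2}$
$g = \frac{9181}{3350}$ ($g = \frac{-3067 - 15295}{-6844 + \left(7 + 1 \cdot 5\right)^{2}} = - \frac{18362}{-6844 + \left(7 + 5\right)^{2}} = - \frac{18362}{-6844 + 12^{2}} = - \frac{18362}{-6844 + 144} = - \frac{18362}{-6700} = \left(-18362\right) \left(- \frac{1}{6700}\right) = \frac{9181}{3350} \approx 2.7406$)
$g - -28568 = \frac{9181}{3350} - -28568 = \frac{9181}{3350} + 28568 = \frac{95711981}{3350}$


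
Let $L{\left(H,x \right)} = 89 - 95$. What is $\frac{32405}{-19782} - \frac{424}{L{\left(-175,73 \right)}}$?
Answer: $\frac{1365523}{19782} \approx 69.029$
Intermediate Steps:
$L{\left(H,x \right)} = -6$
$\frac{32405}{-19782} - \frac{424}{L{\left(-175,73 \right)}} = \frac{32405}{-19782} - \frac{424}{-6} = 32405 \left(- \frac{1}{19782}\right) - - \frac{212}{3} = - \frac{32405}{19782} + \frac{212}{3} = \frac{1365523}{19782}$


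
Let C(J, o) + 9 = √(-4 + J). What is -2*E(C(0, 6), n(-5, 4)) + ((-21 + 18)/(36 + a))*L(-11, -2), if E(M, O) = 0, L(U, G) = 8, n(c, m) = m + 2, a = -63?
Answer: 8/9 ≈ 0.88889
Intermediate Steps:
C(J, o) = -9 + √(-4 + J)
n(c, m) = 2 + m
-2*E(C(0, 6), n(-5, 4)) + ((-21 + 18)/(36 + a))*L(-11, -2) = -2*0 + ((-21 + 18)/(36 - 63))*8 = 0 - 3/(-27)*8 = 0 - 3*(-1/27)*8 = 0 + (⅑)*8 = 0 + 8/9 = 8/9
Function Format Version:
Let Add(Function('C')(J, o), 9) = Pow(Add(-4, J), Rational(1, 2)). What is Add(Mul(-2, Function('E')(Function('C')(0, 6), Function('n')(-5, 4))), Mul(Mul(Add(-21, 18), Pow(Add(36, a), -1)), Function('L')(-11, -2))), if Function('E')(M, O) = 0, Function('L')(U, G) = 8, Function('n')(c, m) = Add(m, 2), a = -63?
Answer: Rational(8, 9) ≈ 0.88889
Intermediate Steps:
Function('C')(J, o) = Add(-9, Pow(Add(-4, J), Rational(1, 2)))
Function('n')(c, m) = Add(2, m)
Add(Mul(-2, Function('E')(Function('C')(0, 6), Function('n')(-5, 4))), Mul(Mul(Add(-21, 18), Pow(Add(36, a), -1)), Function('L')(-11, -2))) = Add(Mul(-2, 0), Mul(Mul(Add(-21, 18), Pow(Add(36, -63), -1)), 8)) = Add(0, Mul(Mul(-3, Pow(-27, -1)), 8)) = Add(0, Mul(Mul(-3, Rational(-1, 27)), 8)) = Add(0, Mul(Rational(1, 9), 8)) = Add(0, Rational(8, 9)) = Rational(8, 9)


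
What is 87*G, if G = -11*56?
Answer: -53592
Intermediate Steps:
G = -616
87*G = 87*(-616) = -53592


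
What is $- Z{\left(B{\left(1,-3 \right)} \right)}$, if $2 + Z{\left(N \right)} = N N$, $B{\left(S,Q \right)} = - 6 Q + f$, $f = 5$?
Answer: $-527$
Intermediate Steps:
$B{\left(S,Q \right)} = 5 - 6 Q$ ($B{\left(S,Q \right)} = - 6 Q + 5 = 5 - 6 Q$)
$Z{\left(N \right)} = -2 + N^{2}$ ($Z{\left(N \right)} = -2 + N N = -2 + N^{2}$)
$- Z{\left(B{\left(1,-3 \right)} \right)} = - (-2 + \left(5 - -18\right)^{2}) = - (-2 + \left(5 + 18\right)^{2}) = - (-2 + 23^{2}) = - (-2 + 529) = \left(-1\right) 527 = -527$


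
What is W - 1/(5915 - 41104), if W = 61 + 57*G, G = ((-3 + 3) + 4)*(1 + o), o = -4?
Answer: -21922746/35189 ≈ -623.00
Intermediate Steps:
G = -12 (G = ((-3 + 3) + 4)*(1 - 4) = (0 + 4)*(-3) = 4*(-3) = -12)
W = -623 (W = 61 + 57*(-12) = 61 - 684 = -623)
W - 1/(5915 - 41104) = -623 - 1/(5915 - 41104) = -623 - 1/(-35189) = -623 - 1*(-1/35189) = -623 + 1/35189 = -21922746/35189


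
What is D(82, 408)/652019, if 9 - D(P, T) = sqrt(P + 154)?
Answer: 9/652019 - 2*sqrt(59)/652019 ≈ -9.7578e-6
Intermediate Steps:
D(P, T) = 9 - sqrt(154 + P) (D(P, T) = 9 - sqrt(P + 154) = 9 - sqrt(154 + P))
D(82, 408)/652019 = (9 - sqrt(154 + 82))/652019 = (9 - sqrt(236))*(1/652019) = (9 - 2*sqrt(59))*(1/652019) = 9/652019 - 2*sqrt(59)/652019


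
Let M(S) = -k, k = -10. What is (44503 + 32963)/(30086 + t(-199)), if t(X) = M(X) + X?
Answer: 77466/29897 ≈ 2.5911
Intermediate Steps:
M(S) = 10 (M(S) = -1*(-10) = 10)
t(X) = 10 + X
(44503 + 32963)/(30086 + t(-199)) = (44503 + 32963)/(30086 + (10 - 199)) = 77466/(30086 - 189) = 77466/29897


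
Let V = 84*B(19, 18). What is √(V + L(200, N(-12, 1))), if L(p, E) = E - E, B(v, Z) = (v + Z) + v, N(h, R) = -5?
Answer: 28*√6 ≈ 68.586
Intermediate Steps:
B(v, Z) = Z + 2*v (B(v, Z) = (Z + v) + v = Z + 2*v)
L(p, E) = 0
V = 4704 (V = 84*(18 + 2*19) = 84*(18 + 38) = 84*56 = 4704)
√(V + L(200, N(-12, 1))) = √(4704 + 0) = √4704 = 28*√6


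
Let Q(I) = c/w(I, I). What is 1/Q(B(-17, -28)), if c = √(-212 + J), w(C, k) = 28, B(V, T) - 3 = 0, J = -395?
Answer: -28*I*√607/607 ≈ -1.1365*I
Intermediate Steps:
B(V, T) = 3 (B(V, T) = 3 + 0 = 3)
c = I*√607 (c = √(-212 - 395) = √(-607) = I*√607 ≈ 24.637*I)
Q(I) = I*√607/28 (Q(I) = (I*√607)/28 = (I*√607)*(1/28) = I*√607/28)
1/Q(B(-17, -28)) = 1/(I*√607/28) = -28*I*√607/607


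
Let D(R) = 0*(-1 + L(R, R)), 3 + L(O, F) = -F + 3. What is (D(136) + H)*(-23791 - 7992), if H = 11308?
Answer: -359402164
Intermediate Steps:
L(O, F) = -F (L(O, F) = -3 + (-F + 3) = -3 + (3 - F) = -F)
D(R) = 0 (D(R) = 0*(-1 - R) = 0)
(D(136) + H)*(-23791 - 7992) = (0 + 11308)*(-23791 - 7992) = 11308*(-31783) = -359402164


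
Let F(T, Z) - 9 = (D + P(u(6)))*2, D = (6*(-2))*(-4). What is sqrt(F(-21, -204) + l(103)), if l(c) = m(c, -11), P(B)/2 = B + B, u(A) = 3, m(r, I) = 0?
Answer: sqrt(129) ≈ 11.358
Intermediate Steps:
P(B) = 4*B (P(B) = 2*(B + B) = 2*(2*B) = 4*B)
l(c) = 0
D = 48 (D = -12*(-4) = 48)
F(T, Z) = 129 (F(T, Z) = 9 + (48 + 4*3)*2 = 9 + (48 + 12)*2 = 9 + 60*2 = 9 + 120 = 129)
sqrt(F(-21, -204) + l(103)) = sqrt(129 + 0) = sqrt(129)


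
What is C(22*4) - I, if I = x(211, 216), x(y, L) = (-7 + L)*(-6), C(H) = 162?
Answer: 1416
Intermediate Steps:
x(y, L) = 42 - 6*L
I = -1254 (I = 42 - 6*216 = 42 - 1296 = -1254)
C(22*4) - I = 162 - 1*(-1254) = 162 + 1254 = 1416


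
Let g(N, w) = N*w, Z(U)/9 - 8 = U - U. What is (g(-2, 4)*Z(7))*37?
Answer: -21312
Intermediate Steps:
Z(U) = 72 (Z(U) = 72 + 9*(U - U) = 72 + 9*0 = 72 + 0 = 72)
(g(-2, 4)*Z(7))*37 = (-2*4*72)*37 = -8*72*37 = -576*37 = -21312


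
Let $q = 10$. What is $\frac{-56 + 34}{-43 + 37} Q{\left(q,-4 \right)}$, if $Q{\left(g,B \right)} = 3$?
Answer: $11$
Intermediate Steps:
$\frac{-56 + 34}{-43 + 37} Q{\left(q,-4 \right)} = \frac{-56 + 34}{-43 + 37} \cdot 3 = - \frac{22}{-6} \cdot 3 = \left(-22\right) \left(- \frac{1}{6}\right) 3 = \frac{11}{3} \cdot 3 = 11$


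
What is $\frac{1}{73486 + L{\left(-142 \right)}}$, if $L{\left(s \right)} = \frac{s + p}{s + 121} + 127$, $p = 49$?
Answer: $\frac{7}{515322} \approx 1.3584 \cdot 10^{-5}$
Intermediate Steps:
$L{\left(s \right)} = 127 + \frac{49 + s}{121 + s}$ ($L{\left(s \right)} = \frac{s + 49}{s + 121} + 127 = \frac{49 + s}{121 + s} + 127 = 127 + \frac{49 + s}{121 + s}$)
$\frac{1}{73486 + L{\left(-142 \right)}} = \frac{1}{73486 + \frac{8 \left(1927 + 16 \left(-142\right)\right)}{121 - 142}} = \frac{1}{73486 + \frac{8 \left(1927 - 2272\right)}{-21}} = \frac{1}{73486 + 8 \left(- \frac{1}{21}\right) \left(-345\right)} = \frac{1}{73486 + \frac{920}{7}} = \frac{1}{\frac{515322}{7}} = \frac{7}{515322}$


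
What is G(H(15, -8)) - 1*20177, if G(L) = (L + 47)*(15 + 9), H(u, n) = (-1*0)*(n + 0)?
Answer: -19049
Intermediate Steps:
H(u, n) = 0 (H(u, n) = 0*n = 0)
G(L) = 1128 + 24*L (G(L) = (47 + L)*24 = 1128 + 24*L)
G(H(15, -8)) - 1*20177 = (1128 + 24*0) - 1*20177 = (1128 + 0) - 20177 = 1128 - 20177 = -19049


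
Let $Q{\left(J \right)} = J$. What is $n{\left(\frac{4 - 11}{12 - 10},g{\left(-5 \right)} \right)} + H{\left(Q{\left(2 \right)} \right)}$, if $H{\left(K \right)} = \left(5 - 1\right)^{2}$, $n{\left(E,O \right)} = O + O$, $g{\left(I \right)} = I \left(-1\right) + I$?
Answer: $16$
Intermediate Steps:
$g{\left(I \right)} = 0$ ($g{\left(I \right)} = - I + I = 0$)
$n{\left(E,O \right)} = 2 O$
$H{\left(K \right)} = 16$ ($H{\left(K \right)} = 4^{2} = 16$)
$n{\left(\frac{4 - 11}{12 - 10},g{\left(-5 \right)} \right)} + H{\left(Q{\left(2 \right)} \right)} = 2 \cdot 0 + 16 = 0 + 16 = 16$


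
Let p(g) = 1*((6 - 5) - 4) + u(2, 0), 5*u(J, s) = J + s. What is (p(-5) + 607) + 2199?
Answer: 14017/5 ≈ 2803.4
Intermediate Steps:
u(J, s) = J/5 + s/5 (u(J, s) = (J + s)/5 = J/5 + s/5)
p(g) = -13/5 (p(g) = 1*((6 - 5) - 4) + ((1/5)*2 + (1/5)*0) = 1*(1 - 4) + (2/5 + 0) = 1*(-3) + 2/5 = -3 + 2/5 = -13/5)
(p(-5) + 607) + 2199 = (-13/5 + 607) + 2199 = 3022/5 + 2199 = 14017/5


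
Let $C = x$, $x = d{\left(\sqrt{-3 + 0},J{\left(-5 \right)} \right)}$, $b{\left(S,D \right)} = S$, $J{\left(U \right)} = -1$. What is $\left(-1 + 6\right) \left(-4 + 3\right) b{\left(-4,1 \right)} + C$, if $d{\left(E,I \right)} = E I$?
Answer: $20 - i \sqrt{3} \approx 20.0 - 1.732 i$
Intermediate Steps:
$x = - i \sqrt{3}$ ($x = \sqrt{-3 + 0} \left(-1\right) = \sqrt{-3} \left(-1\right) = i \sqrt{3} \left(-1\right) = - i \sqrt{3} \approx - 1.732 i$)
$C = - i \sqrt{3} \approx - 1.732 i$
$\left(-1 + 6\right) \left(-4 + 3\right) b{\left(-4,1 \right)} + C = \left(-1 + 6\right) \left(-4 + 3\right) \left(-4\right) - i \sqrt{3} = 5 \left(-1\right) \left(-4\right) - i \sqrt{3} = \left(-5\right) \left(-4\right) - i \sqrt{3} = 20 - i \sqrt{3}$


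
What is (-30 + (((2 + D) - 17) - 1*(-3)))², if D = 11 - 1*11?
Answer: 1764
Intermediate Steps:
D = 0 (D = 11 - 11 = 0)
(-30 + (((2 + D) - 17) - 1*(-3)))² = (-30 + (((2 + 0) - 17) - 1*(-3)))² = (-30 + ((2 - 17) + 3))² = (-30 + (-15 + 3))² = (-30 - 12)² = (-42)² = 1764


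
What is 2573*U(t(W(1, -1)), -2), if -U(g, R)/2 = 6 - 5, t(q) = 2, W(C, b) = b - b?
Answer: -5146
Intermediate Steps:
W(C, b) = 0
U(g, R) = -2 (U(g, R) = -2*(6 - 5) = -2*1 = -2)
2573*U(t(W(1, -1)), -2) = 2573*(-2) = -5146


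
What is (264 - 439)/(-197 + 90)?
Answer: 175/107 ≈ 1.6355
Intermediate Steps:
(264 - 439)/(-197 + 90) = -175/(-107) = -175*(-1/107) = 175/107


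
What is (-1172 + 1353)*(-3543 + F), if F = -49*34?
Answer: -942829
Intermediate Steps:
F = -1666
(-1172 + 1353)*(-3543 + F) = (-1172 + 1353)*(-3543 - 1666) = 181*(-5209) = -942829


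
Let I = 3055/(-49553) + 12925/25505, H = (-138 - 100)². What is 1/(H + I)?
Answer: 252769853/14318008064282 ≈ 1.7654e-5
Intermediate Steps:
H = 56644 (H = (-238)² = 56644)
I = 112510950/252769853 (I = 3055*(-1/49553) + 12925*(1/25505) = -3055/49553 + 2585/5101 = 112510950/252769853 ≈ 0.44511)
1/(H + I) = 1/(56644 + 112510950/252769853) = 1/(14318008064282/252769853) = 252769853/14318008064282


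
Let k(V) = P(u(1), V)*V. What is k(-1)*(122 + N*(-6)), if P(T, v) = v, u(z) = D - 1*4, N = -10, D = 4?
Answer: 182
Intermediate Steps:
u(z) = 0 (u(z) = 4 - 1*4 = 4 - 4 = 0)
k(V) = V² (k(V) = V*V = V²)
k(-1)*(122 + N*(-6)) = (-1)²*(122 - 10*(-6)) = 1*(122 + 60) = 1*182 = 182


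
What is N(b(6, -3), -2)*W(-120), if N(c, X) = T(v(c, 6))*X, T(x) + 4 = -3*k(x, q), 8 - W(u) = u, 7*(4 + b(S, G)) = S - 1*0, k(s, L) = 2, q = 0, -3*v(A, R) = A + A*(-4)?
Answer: 2560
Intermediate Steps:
v(A, R) = A (v(A, R) = -(A + A*(-4))/3 = -(A - 4*A)/3 = -(-1)*A = A)
b(S, G) = -4 + S/7 (b(S, G) = -4 + (S - 1*0)/7 = -4 + (S + 0)/7 = -4 + S/7)
W(u) = 8 - u
T(x) = -10 (T(x) = -4 - 3*2 = -4 - 6 = -10)
N(c, X) = -10*X
N(b(6, -3), -2)*W(-120) = (-10*(-2))*(8 - 1*(-120)) = 20*(8 + 120) = 20*128 = 2560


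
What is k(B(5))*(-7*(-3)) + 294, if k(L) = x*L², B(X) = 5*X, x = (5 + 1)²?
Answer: 472794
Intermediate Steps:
x = 36 (x = 6² = 36)
k(L) = 36*L²
k(B(5))*(-7*(-3)) + 294 = (36*(5*5)²)*(-7*(-3)) + 294 = (36*25²)*21 + 294 = (36*625)*21 + 294 = 22500*21 + 294 = 472500 + 294 = 472794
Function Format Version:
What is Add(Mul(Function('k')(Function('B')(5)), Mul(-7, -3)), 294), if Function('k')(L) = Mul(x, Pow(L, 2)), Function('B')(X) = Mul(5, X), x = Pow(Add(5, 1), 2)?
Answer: 472794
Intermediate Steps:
x = 36 (x = Pow(6, 2) = 36)
Function('k')(L) = Mul(36, Pow(L, 2))
Add(Mul(Function('k')(Function('B')(5)), Mul(-7, -3)), 294) = Add(Mul(Mul(36, Pow(Mul(5, 5), 2)), Mul(-7, -3)), 294) = Add(Mul(Mul(36, Pow(25, 2)), 21), 294) = Add(Mul(Mul(36, 625), 21), 294) = Add(Mul(22500, 21), 294) = Add(472500, 294) = 472794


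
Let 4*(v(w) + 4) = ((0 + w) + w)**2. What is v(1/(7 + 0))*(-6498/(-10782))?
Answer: -70395/29351 ≈ -2.3984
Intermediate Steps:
v(w) = -4 + w**2 (v(w) = -4 + ((0 + w) + w)**2/4 = -4 + (w + w)**2/4 = -4 + (2*w)**2/4 = -4 + (4*w**2)/4 = -4 + w**2)
v(1/(7 + 0))*(-6498/(-10782)) = (-4 + (1/(7 + 0))**2)*(-6498/(-10782)) = (-4 + (1/7)**2)*(-6498*(-1/10782)) = (-4 + (1/7)**2)*(361/599) = (-4 + 1/49)*(361/599) = -195/49*361/599 = -70395/29351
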